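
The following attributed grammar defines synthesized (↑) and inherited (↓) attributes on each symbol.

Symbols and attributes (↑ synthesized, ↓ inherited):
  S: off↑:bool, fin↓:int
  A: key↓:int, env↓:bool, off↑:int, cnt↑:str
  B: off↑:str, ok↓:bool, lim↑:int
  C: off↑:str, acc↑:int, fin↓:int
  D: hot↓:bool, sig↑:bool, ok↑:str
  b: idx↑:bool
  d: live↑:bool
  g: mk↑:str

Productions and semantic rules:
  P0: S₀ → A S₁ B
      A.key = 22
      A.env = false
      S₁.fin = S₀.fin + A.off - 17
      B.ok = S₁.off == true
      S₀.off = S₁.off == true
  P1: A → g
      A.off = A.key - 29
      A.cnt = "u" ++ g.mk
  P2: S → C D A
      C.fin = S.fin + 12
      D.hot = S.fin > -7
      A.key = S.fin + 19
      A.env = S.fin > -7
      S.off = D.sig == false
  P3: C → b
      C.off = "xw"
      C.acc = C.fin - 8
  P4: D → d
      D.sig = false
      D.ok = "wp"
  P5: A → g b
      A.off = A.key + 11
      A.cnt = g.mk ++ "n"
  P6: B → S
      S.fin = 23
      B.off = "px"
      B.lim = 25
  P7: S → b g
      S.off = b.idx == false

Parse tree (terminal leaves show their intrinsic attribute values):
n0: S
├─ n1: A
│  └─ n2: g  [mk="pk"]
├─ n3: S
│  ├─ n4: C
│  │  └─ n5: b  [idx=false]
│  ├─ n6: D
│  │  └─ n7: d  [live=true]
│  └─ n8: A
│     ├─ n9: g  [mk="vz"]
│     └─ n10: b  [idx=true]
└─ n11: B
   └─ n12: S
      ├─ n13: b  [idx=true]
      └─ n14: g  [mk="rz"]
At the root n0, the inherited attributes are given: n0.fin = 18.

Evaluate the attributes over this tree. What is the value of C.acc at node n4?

1. n0.fin = 18  [given at root]
2. n1.key = 22  [22]
3. n1.env = false  [false]
4. n2.mk = "pk"  [terminal]
5. n1.off = -7  [A.key - 29]
6. n1.cnt = "upk"  ["u" ++ g.mk]
7. n3.fin = -6  [S₀.fin + A.off - 17]
8. n4.fin = 6  [S.fin + 12]
9. n5.idx = false  [terminal]
10. n4.off = "xw"  ["xw"]
11. n4.acc = -2  [C.fin - 8]
12. n6.hot = true  [S.fin > -7]
13. n7.live = true  [terminal]
14. n6.sig = false  [false]
15. n6.ok = "wp"  ["wp"]
16. n8.key = 13  [S.fin + 19]
17. n8.env = true  [S.fin > -7]
18. n9.mk = "vz"  [terminal]
19. n10.idx = true  [terminal]
20. n8.off = 24  [A.key + 11]
21. n8.cnt = "vzn"  [g.mk ++ "n"]
22. n3.off = true  [D.sig == false]
23. n11.ok = true  [S₁.off == true]
24. n12.fin = 23  [23]
25. n13.idx = true  [terminal]
26. n14.mk = "rz"  [terminal]
27. n12.off = false  [b.idx == false]
28. n11.off = "px"  ["px"]
29. n11.lim = 25  [25]
30. n0.off = true  [S₁.off == true]

-2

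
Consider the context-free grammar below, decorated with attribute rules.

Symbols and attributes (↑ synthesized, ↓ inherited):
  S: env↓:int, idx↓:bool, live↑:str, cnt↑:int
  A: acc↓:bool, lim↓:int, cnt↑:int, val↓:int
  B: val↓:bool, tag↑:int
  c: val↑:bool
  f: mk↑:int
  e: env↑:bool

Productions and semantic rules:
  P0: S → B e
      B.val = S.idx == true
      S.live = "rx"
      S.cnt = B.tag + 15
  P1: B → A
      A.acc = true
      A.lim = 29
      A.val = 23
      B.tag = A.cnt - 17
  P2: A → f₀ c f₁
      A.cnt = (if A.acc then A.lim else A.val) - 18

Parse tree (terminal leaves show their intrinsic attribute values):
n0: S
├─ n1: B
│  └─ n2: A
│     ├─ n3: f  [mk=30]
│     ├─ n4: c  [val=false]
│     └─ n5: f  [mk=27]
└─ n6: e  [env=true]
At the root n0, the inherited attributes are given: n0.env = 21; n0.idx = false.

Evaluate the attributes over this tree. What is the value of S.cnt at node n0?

9

1. n0.env = 21  [given at root]
2. n0.idx = false  [given at root]
3. n1.val = false  [S.idx == true]
4. n2.acc = true  [true]
5. n2.lim = 29  [29]
6. n2.val = 23  [23]
7. n3.mk = 30  [terminal]
8. n4.val = false  [terminal]
9. n5.mk = 27  [terminal]
10. n2.cnt = 11  [(if A.acc then A.lim else A.val) - 18]
11. n1.tag = -6  [A.cnt - 17]
12. n6.env = true  [terminal]
13. n0.live = "rx"  ["rx"]
14. n0.cnt = 9  [B.tag + 15]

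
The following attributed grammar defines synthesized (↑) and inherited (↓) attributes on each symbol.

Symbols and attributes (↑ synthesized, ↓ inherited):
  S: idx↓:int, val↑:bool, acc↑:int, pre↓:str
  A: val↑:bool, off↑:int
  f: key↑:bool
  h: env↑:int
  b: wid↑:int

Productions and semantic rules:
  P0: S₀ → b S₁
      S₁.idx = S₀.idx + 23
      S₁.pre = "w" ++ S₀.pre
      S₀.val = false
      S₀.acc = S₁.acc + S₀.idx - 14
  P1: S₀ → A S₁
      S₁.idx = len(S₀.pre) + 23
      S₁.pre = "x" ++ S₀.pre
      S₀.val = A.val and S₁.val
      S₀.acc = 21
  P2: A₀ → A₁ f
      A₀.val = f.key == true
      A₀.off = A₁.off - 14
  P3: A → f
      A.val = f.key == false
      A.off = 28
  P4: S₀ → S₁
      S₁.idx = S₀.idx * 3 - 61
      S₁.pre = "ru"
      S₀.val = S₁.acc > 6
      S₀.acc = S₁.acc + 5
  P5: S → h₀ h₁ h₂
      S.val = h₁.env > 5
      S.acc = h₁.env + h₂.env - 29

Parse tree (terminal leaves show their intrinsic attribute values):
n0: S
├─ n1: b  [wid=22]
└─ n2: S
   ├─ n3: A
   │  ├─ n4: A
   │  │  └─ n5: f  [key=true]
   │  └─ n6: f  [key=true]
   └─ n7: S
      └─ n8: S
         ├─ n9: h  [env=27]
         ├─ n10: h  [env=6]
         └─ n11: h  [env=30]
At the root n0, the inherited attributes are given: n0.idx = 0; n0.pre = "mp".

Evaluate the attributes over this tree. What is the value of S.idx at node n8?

1. n0.idx = 0  [given at root]
2. n0.pre = "mp"  [given at root]
3. n1.wid = 22  [terminal]
4. n2.idx = 23  [S₀.idx + 23]
5. n2.pre = "wmp"  ["w" ++ S₀.pre]
6. n5.key = true  [terminal]
7. n4.val = false  [f.key == false]
8. n4.off = 28  [28]
9. n6.key = true  [terminal]
10. n3.val = true  [f.key == true]
11. n3.off = 14  [A₁.off - 14]
12. n7.idx = 26  [len(S₀.pre) + 23]
13. n7.pre = "xwmp"  ["x" ++ S₀.pre]
14. n8.idx = 17  [S₀.idx * 3 - 61]
15. n8.pre = "ru"  ["ru"]
16. n9.env = 27  [terminal]
17. n10.env = 6  [terminal]
18. n11.env = 30  [terminal]
19. n8.val = true  [h₁.env > 5]
20. n8.acc = 7  [h₁.env + h₂.env - 29]
21. n7.val = true  [S₁.acc > 6]
22. n7.acc = 12  [S₁.acc + 5]
23. n2.val = true  [A.val and S₁.val]
24. n2.acc = 21  [21]
25. n0.val = false  [false]
26. n0.acc = 7  [S₁.acc + S₀.idx - 14]

17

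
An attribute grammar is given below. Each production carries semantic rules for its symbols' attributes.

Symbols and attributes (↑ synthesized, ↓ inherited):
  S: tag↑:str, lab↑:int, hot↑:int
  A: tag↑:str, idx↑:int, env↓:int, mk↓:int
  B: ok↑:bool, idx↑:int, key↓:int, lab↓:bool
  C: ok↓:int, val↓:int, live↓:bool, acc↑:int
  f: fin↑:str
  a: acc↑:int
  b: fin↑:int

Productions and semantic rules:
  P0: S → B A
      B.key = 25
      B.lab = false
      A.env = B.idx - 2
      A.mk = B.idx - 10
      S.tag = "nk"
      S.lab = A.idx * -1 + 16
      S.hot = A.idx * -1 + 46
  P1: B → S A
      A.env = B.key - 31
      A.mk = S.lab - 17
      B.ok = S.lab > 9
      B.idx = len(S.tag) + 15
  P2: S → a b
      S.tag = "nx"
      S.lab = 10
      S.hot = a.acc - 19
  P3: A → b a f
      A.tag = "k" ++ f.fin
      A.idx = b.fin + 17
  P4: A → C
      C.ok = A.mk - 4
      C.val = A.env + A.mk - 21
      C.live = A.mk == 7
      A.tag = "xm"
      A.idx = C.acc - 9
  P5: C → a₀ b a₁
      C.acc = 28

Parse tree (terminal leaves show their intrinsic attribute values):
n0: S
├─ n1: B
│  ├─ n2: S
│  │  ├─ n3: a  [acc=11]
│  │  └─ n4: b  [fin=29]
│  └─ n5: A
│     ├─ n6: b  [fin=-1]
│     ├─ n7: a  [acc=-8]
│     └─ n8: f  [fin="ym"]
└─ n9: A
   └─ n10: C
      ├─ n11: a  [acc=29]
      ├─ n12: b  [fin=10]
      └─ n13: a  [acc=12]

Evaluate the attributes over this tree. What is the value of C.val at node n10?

1

1. n1.key = 25  [25]
2. n1.lab = false  [false]
3. n3.acc = 11  [terminal]
4. n4.fin = 29  [terminal]
5. n2.tag = "nx"  ["nx"]
6. n2.lab = 10  [10]
7. n2.hot = -8  [a.acc - 19]
8. n5.env = -6  [B.key - 31]
9. n5.mk = -7  [S.lab - 17]
10. n6.fin = -1  [terminal]
11. n7.acc = -8  [terminal]
12. n8.fin = "ym"  [terminal]
13. n5.tag = "kym"  ["k" ++ f.fin]
14. n5.idx = 16  [b.fin + 17]
15. n1.ok = true  [S.lab > 9]
16. n1.idx = 17  [len(S.tag) + 15]
17. n9.env = 15  [B.idx - 2]
18. n9.mk = 7  [B.idx - 10]
19. n10.ok = 3  [A.mk - 4]
20. n10.val = 1  [A.env + A.mk - 21]
21. n10.live = true  [A.mk == 7]
22. n11.acc = 29  [terminal]
23. n12.fin = 10  [terminal]
24. n13.acc = 12  [terminal]
25. n10.acc = 28  [28]
26. n9.tag = "xm"  ["xm"]
27. n9.idx = 19  [C.acc - 9]
28. n0.tag = "nk"  ["nk"]
29. n0.lab = -3  [A.idx * -1 + 16]
30. n0.hot = 27  [A.idx * -1 + 46]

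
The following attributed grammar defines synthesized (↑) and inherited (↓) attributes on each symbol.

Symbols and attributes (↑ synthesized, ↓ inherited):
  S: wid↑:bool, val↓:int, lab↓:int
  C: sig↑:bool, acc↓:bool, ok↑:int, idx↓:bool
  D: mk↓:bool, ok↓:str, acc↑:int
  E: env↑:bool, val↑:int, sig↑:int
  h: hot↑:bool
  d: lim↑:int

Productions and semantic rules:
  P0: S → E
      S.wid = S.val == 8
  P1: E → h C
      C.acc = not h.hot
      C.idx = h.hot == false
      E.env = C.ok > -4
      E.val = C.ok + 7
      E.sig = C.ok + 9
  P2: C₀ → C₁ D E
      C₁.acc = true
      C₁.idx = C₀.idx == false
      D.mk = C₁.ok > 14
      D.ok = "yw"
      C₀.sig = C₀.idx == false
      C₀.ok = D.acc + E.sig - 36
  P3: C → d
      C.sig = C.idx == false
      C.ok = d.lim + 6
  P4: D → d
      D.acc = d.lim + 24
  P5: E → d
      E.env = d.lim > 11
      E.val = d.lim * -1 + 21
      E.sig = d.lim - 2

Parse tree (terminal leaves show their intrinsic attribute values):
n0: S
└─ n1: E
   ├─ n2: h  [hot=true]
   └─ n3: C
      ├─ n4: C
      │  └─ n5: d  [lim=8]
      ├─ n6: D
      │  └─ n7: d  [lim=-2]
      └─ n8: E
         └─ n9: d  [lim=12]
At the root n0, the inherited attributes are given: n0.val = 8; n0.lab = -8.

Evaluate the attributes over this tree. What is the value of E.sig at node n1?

1. n0.val = 8  [given at root]
2. n0.lab = -8  [given at root]
3. n2.hot = true  [terminal]
4. n3.acc = false  [not h.hot]
5. n3.idx = false  [h.hot == false]
6. n4.acc = true  [true]
7. n4.idx = true  [C₀.idx == false]
8. n5.lim = 8  [terminal]
9. n4.sig = false  [C.idx == false]
10. n4.ok = 14  [d.lim + 6]
11. n6.mk = false  [C₁.ok > 14]
12. n6.ok = "yw"  ["yw"]
13. n7.lim = -2  [terminal]
14. n6.acc = 22  [d.lim + 24]
15. n9.lim = 12  [terminal]
16. n8.env = true  [d.lim > 11]
17. n8.val = 9  [d.lim * -1 + 21]
18. n8.sig = 10  [d.lim - 2]
19. n3.sig = true  [C₀.idx == false]
20. n3.ok = -4  [D.acc + E.sig - 36]
21. n1.env = false  [C.ok > -4]
22. n1.val = 3  [C.ok + 7]
23. n1.sig = 5  [C.ok + 9]
24. n0.wid = true  [S.val == 8]

5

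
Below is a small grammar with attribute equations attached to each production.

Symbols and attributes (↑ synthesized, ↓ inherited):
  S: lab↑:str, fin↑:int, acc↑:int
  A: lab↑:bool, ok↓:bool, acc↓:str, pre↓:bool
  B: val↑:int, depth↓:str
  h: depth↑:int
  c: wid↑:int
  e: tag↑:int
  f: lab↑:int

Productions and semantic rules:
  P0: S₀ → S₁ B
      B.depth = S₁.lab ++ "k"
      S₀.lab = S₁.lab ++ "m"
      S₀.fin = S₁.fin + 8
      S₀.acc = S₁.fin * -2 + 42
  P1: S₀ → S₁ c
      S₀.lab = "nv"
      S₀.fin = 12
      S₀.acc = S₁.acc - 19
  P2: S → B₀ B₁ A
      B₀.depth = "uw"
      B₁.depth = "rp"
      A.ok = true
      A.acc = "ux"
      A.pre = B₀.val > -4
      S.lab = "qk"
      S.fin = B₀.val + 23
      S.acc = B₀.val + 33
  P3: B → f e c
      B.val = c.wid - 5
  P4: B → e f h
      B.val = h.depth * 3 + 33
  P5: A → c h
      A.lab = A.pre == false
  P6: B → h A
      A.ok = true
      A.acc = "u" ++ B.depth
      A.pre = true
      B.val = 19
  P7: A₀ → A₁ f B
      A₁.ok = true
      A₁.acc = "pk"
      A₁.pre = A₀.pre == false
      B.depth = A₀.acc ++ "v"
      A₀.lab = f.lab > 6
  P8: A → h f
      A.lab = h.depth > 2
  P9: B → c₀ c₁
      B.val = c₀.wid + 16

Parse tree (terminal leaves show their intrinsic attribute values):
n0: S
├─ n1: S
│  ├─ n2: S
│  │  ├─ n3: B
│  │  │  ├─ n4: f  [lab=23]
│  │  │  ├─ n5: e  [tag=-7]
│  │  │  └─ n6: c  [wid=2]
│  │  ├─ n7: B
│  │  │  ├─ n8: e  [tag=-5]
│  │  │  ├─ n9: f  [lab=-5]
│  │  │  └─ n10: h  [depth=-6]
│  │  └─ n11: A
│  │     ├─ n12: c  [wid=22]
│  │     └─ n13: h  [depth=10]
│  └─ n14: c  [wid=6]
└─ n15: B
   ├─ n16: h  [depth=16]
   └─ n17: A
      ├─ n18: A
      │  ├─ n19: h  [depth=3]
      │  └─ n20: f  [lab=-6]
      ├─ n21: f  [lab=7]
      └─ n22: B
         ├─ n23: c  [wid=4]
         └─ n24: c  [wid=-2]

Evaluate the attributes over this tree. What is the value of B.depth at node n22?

1. n3.depth = "uw"  ["uw"]
2. n4.lab = 23  [terminal]
3. n5.tag = -7  [terminal]
4. n6.wid = 2  [terminal]
5. n3.val = -3  [c.wid - 5]
6. n7.depth = "rp"  ["rp"]
7. n8.tag = -5  [terminal]
8. n9.lab = -5  [terminal]
9. n10.depth = -6  [terminal]
10. n7.val = 15  [h.depth * 3 + 33]
11. n11.ok = true  [true]
12. n11.acc = "ux"  ["ux"]
13. n11.pre = true  [B₀.val > -4]
14. n12.wid = 22  [terminal]
15. n13.depth = 10  [terminal]
16. n11.lab = false  [A.pre == false]
17. n2.lab = "qk"  ["qk"]
18. n2.fin = 20  [B₀.val + 23]
19. n2.acc = 30  [B₀.val + 33]
20. n14.wid = 6  [terminal]
21. n1.lab = "nv"  ["nv"]
22. n1.fin = 12  [12]
23. n1.acc = 11  [S₁.acc - 19]
24. n15.depth = "nvk"  [S₁.lab ++ "k"]
25. n16.depth = 16  [terminal]
26. n17.ok = true  [true]
27. n17.acc = "unvk"  ["u" ++ B.depth]
28. n17.pre = true  [true]
29. n18.ok = true  [true]
30. n18.acc = "pk"  ["pk"]
31. n18.pre = false  [A₀.pre == false]
32. n19.depth = 3  [terminal]
33. n20.lab = -6  [terminal]
34. n18.lab = true  [h.depth > 2]
35. n21.lab = 7  [terminal]
36. n22.depth = "unvkv"  [A₀.acc ++ "v"]
37. n23.wid = 4  [terminal]
38. n24.wid = -2  [terminal]
39. n22.val = 20  [c₀.wid + 16]
40. n17.lab = true  [f.lab > 6]
41. n15.val = 19  [19]
42. n0.lab = "nvm"  [S₁.lab ++ "m"]
43. n0.fin = 20  [S₁.fin + 8]
44. n0.acc = 18  [S₁.fin * -2 + 42]

"unvkv"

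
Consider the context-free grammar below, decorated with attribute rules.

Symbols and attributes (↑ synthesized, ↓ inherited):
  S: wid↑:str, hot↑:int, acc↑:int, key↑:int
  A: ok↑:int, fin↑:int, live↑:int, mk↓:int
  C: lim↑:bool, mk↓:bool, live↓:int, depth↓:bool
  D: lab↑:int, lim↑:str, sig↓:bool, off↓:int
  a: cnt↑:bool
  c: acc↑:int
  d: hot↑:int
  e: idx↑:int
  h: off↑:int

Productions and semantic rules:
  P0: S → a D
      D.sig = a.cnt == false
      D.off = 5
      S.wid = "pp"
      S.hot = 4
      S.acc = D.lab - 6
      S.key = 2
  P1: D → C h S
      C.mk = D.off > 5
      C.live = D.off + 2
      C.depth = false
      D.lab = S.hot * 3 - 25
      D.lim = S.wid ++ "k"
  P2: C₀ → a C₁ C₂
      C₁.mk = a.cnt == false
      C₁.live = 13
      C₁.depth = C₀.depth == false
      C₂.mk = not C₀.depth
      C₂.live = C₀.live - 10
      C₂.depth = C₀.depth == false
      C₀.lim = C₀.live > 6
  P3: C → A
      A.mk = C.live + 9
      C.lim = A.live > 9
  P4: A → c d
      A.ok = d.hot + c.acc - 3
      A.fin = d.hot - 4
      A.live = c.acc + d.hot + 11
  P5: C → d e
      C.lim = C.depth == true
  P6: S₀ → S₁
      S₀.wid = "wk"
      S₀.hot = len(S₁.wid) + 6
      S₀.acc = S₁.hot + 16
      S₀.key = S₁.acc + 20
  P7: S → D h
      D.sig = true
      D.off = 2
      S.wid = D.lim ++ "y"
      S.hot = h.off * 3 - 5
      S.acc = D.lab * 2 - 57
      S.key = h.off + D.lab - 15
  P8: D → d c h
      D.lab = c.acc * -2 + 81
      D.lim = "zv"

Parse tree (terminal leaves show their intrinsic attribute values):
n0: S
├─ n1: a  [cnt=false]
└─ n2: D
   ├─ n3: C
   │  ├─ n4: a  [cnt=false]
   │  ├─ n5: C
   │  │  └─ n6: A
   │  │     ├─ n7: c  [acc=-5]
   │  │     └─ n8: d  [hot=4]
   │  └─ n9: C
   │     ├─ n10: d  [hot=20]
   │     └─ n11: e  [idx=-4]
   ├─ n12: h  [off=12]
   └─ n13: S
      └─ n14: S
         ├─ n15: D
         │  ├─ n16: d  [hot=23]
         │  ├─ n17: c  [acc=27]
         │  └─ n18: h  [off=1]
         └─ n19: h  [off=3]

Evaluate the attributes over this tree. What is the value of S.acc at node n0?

-4

1. n1.cnt = false  [terminal]
2. n2.sig = true  [a.cnt == false]
3. n2.off = 5  [5]
4. n3.mk = false  [D.off > 5]
5. n3.live = 7  [D.off + 2]
6. n3.depth = false  [false]
7. n4.cnt = false  [terminal]
8. n5.mk = true  [a.cnt == false]
9. n5.live = 13  [13]
10. n5.depth = true  [C₀.depth == false]
11. n6.mk = 22  [C.live + 9]
12. n7.acc = -5  [terminal]
13. n8.hot = 4  [terminal]
14. n6.ok = -4  [d.hot + c.acc - 3]
15. n6.fin = 0  [d.hot - 4]
16. n6.live = 10  [c.acc + d.hot + 11]
17. n5.lim = true  [A.live > 9]
18. n9.mk = true  [not C₀.depth]
19. n9.live = -3  [C₀.live - 10]
20. n9.depth = true  [C₀.depth == false]
21. n10.hot = 20  [terminal]
22. n11.idx = -4  [terminal]
23. n9.lim = true  [C.depth == true]
24. n3.lim = true  [C₀.live > 6]
25. n12.off = 12  [terminal]
26. n15.sig = true  [true]
27. n15.off = 2  [2]
28. n16.hot = 23  [terminal]
29. n17.acc = 27  [terminal]
30. n18.off = 1  [terminal]
31. n15.lab = 27  [c.acc * -2 + 81]
32. n15.lim = "zv"  ["zv"]
33. n19.off = 3  [terminal]
34. n14.wid = "zvy"  [D.lim ++ "y"]
35. n14.hot = 4  [h.off * 3 - 5]
36. n14.acc = -3  [D.lab * 2 - 57]
37. n14.key = 15  [h.off + D.lab - 15]
38. n13.wid = "wk"  ["wk"]
39. n13.hot = 9  [len(S₁.wid) + 6]
40. n13.acc = 20  [S₁.hot + 16]
41. n13.key = 17  [S₁.acc + 20]
42. n2.lab = 2  [S.hot * 3 - 25]
43. n2.lim = "wkk"  [S.wid ++ "k"]
44. n0.wid = "pp"  ["pp"]
45. n0.hot = 4  [4]
46. n0.acc = -4  [D.lab - 6]
47. n0.key = 2  [2]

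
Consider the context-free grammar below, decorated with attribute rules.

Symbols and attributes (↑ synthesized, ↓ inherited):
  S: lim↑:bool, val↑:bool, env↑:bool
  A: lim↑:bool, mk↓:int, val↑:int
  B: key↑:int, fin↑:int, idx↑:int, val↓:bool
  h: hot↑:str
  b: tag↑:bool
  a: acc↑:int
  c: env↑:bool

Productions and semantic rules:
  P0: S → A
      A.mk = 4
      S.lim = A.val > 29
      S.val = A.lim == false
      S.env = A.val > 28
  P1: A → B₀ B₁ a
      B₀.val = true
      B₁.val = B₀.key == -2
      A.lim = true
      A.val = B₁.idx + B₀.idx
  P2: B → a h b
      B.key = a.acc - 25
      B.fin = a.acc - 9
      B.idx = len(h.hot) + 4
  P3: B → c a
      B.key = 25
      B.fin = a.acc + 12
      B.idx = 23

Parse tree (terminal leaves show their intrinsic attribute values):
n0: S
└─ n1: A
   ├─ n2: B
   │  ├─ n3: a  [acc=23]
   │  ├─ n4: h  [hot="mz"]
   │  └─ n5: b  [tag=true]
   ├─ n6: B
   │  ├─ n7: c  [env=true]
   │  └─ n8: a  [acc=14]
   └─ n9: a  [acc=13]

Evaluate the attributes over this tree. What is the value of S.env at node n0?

1. n1.mk = 4  [4]
2. n2.val = true  [true]
3. n3.acc = 23  [terminal]
4. n4.hot = "mz"  [terminal]
5. n5.tag = true  [terminal]
6. n2.key = -2  [a.acc - 25]
7. n2.fin = 14  [a.acc - 9]
8. n2.idx = 6  [len(h.hot) + 4]
9. n6.val = true  [B₀.key == -2]
10. n7.env = true  [terminal]
11. n8.acc = 14  [terminal]
12. n6.key = 25  [25]
13. n6.fin = 26  [a.acc + 12]
14. n6.idx = 23  [23]
15. n9.acc = 13  [terminal]
16. n1.lim = true  [true]
17. n1.val = 29  [B₁.idx + B₀.idx]
18. n0.lim = false  [A.val > 29]
19. n0.val = false  [A.lim == false]
20. n0.env = true  [A.val > 28]

true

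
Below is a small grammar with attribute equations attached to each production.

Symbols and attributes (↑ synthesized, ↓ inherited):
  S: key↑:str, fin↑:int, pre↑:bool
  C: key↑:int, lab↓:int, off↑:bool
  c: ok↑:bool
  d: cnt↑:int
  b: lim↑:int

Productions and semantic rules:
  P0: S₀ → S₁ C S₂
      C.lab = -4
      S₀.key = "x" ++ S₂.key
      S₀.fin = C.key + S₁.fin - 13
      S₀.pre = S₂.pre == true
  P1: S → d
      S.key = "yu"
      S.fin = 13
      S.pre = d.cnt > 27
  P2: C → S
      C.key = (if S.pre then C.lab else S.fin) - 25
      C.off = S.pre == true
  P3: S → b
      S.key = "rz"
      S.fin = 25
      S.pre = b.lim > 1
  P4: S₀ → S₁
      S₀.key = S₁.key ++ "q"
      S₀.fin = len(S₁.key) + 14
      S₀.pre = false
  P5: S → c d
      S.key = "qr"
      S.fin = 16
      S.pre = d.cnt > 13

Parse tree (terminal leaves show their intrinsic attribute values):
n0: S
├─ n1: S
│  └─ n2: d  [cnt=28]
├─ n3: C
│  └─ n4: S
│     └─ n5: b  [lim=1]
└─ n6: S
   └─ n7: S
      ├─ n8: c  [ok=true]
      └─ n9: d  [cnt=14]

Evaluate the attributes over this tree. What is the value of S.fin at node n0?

0

1. n2.cnt = 28  [terminal]
2. n1.key = "yu"  ["yu"]
3. n1.fin = 13  [13]
4. n1.pre = true  [d.cnt > 27]
5. n3.lab = -4  [-4]
6. n5.lim = 1  [terminal]
7. n4.key = "rz"  ["rz"]
8. n4.fin = 25  [25]
9. n4.pre = false  [b.lim > 1]
10. n3.key = 0  [(if S.pre then C.lab else S.fin) - 25]
11. n3.off = false  [S.pre == true]
12. n8.ok = true  [terminal]
13. n9.cnt = 14  [terminal]
14. n7.key = "qr"  ["qr"]
15. n7.fin = 16  [16]
16. n7.pre = true  [d.cnt > 13]
17. n6.key = "qrq"  [S₁.key ++ "q"]
18. n6.fin = 16  [len(S₁.key) + 14]
19. n6.pre = false  [false]
20. n0.key = "xqrq"  ["x" ++ S₂.key]
21. n0.fin = 0  [C.key + S₁.fin - 13]
22. n0.pre = false  [S₂.pre == true]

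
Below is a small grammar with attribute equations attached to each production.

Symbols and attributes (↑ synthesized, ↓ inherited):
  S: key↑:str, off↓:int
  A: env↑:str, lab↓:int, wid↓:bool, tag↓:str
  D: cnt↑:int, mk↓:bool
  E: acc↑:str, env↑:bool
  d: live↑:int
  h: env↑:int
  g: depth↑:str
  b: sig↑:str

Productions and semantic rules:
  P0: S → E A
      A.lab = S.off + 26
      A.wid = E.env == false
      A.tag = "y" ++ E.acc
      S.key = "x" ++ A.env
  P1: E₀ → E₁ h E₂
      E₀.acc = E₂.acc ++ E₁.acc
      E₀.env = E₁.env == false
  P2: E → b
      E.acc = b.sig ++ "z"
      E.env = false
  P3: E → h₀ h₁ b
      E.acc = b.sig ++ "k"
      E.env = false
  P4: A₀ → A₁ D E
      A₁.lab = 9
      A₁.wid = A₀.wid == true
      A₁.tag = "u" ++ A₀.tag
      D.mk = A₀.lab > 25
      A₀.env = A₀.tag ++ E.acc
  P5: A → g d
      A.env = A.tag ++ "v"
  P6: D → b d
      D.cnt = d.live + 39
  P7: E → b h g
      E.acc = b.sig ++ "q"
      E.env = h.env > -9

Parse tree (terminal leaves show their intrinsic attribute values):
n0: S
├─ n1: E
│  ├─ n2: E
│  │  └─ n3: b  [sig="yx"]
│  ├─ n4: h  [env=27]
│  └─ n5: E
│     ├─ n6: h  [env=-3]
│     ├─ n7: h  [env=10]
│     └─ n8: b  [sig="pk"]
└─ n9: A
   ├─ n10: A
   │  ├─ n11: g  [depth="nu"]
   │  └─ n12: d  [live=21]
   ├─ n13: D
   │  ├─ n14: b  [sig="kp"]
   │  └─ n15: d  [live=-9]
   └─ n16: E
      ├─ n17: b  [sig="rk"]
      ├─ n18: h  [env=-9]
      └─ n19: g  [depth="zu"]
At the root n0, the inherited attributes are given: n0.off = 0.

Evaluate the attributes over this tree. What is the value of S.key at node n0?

"xypkkyxzrkq"

1. n0.off = 0  [given at root]
2. n3.sig = "yx"  [terminal]
3. n2.acc = "yxz"  [b.sig ++ "z"]
4. n2.env = false  [false]
5. n4.env = 27  [terminal]
6. n6.env = -3  [terminal]
7. n7.env = 10  [terminal]
8. n8.sig = "pk"  [terminal]
9. n5.acc = "pkk"  [b.sig ++ "k"]
10. n5.env = false  [false]
11. n1.acc = "pkkyxz"  [E₂.acc ++ E₁.acc]
12. n1.env = true  [E₁.env == false]
13. n9.lab = 26  [S.off + 26]
14. n9.wid = false  [E.env == false]
15. n9.tag = "ypkkyxz"  ["y" ++ E.acc]
16. n10.lab = 9  [9]
17. n10.wid = false  [A₀.wid == true]
18. n10.tag = "uypkkyxz"  ["u" ++ A₀.tag]
19. n11.depth = "nu"  [terminal]
20. n12.live = 21  [terminal]
21. n10.env = "uypkkyxzv"  [A.tag ++ "v"]
22. n13.mk = true  [A₀.lab > 25]
23. n14.sig = "kp"  [terminal]
24. n15.live = -9  [terminal]
25. n13.cnt = 30  [d.live + 39]
26. n17.sig = "rk"  [terminal]
27. n18.env = -9  [terminal]
28. n19.depth = "zu"  [terminal]
29. n16.acc = "rkq"  [b.sig ++ "q"]
30. n16.env = false  [h.env > -9]
31. n9.env = "ypkkyxzrkq"  [A₀.tag ++ E.acc]
32. n0.key = "xypkkyxzrkq"  ["x" ++ A.env]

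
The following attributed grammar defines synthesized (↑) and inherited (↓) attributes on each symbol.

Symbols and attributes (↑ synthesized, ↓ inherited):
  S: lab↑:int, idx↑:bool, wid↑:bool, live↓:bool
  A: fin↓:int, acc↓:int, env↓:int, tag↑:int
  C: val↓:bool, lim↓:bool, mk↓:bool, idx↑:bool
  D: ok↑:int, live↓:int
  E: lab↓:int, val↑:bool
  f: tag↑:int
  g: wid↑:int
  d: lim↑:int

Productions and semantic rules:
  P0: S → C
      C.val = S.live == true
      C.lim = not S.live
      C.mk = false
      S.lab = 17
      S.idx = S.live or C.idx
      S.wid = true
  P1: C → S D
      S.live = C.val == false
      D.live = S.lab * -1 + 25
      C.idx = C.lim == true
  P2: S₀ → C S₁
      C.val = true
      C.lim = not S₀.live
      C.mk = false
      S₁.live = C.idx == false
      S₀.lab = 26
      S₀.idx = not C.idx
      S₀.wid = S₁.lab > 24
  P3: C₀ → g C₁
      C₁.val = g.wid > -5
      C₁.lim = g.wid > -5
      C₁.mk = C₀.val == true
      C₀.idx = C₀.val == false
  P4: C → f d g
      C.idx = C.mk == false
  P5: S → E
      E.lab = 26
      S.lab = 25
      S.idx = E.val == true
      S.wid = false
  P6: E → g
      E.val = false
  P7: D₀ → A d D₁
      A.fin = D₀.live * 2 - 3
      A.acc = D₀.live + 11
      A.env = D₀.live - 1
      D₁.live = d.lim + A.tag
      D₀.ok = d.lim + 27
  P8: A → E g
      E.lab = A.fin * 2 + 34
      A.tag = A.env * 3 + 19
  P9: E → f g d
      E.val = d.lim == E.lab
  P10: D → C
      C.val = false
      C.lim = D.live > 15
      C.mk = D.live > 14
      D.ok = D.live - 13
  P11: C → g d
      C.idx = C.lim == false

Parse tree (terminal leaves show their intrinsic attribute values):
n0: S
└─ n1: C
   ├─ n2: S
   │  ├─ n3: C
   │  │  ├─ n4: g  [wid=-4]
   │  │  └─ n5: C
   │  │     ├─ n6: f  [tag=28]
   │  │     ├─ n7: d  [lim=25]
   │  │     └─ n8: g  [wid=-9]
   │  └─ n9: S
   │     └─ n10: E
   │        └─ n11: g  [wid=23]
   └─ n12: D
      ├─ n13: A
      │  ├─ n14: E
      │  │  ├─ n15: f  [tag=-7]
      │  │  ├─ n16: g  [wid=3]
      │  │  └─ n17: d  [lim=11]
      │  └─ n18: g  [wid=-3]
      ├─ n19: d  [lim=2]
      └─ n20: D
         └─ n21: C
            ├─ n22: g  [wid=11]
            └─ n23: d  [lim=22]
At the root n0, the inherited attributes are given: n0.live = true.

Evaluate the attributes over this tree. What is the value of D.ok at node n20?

2

1. n0.live = true  [given at root]
2. n1.val = true  [S.live == true]
3. n1.lim = false  [not S.live]
4. n1.mk = false  [false]
5. n2.live = false  [C.val == false]
6. n3.val = true  [true]
7. n3.lim = true  [not S₀.live]
8. n3.mk = false  [false]
9. n4.wid = -4  [terminal]
10. n5.val = true  [g.wid > -5]
11. n5.lim = true  [g.wid > -5]
12. n5.mk = true  [C₀.val == true]
13. n6.tag = 28  [terminal]
14. n7.lim = 25  [terminal]
15. n8.wid = -9  [terminal]
16. n5.idx = false  [C.mk == false]
17. n3.idx = false  [C₀.val == false]
18. n9.live = true  [C.idx == false]
19. n10.lab = 26  [26]
20. n11.wid = 23  [terminal]
21. n10.val = false  [false]
22. n9.lab = 25  [25]
23. n9.idx = false  [E.val == true]
24. n9.wid = false  [false]
25. n2.lab = 26  [26]
26. n2.idx = true  [not C.idx]
27. n2.wid = true  [S₁.lab > 24]
28. n12.live = -1  [S.lab * -1 + 25]
29. n13.fin = -5  [D₀.live * 2 - 3]
30. n13.acc = 10  [D₀.live + 11]
31. n13.env = -2  [D₀.live - 1]
32. n14.lab = 24  [A.fin * 2 + 34]
33. n15.tag = -7  [terminal]
34. n16.wid = 3  [terminal]
35. n17.lim = 11  [terminal]
36. n14.val = false  [d.lim == E.lab]
37. n18.wid = -3  [terminal]
38. n13.tag = 13  [A.env * 3 + 19]
39. n19.lim = 2  [terminal]
40. n20.live = 15  [d.lim + A.tag]
41. n21.val = false  [false]
42. n21.lim = false  [D.live > 15]
43. n21.mk = true  [D.live > 14]
44. n22.wid = 11  [terminal]
45. n23.lim = 22  [terminal]
46. n21.idx = true  [C.lim == false]
47. n20.ok = 2  [D.live - 13]
48. n12.ok = 29  [d.lim + 27]
49. n1.idx = false  [C.lim == true]
50. n0.lab = 17  [17]
51. n0.idx = true  [S.live or C.idx]
52. n0.wid = true  [true]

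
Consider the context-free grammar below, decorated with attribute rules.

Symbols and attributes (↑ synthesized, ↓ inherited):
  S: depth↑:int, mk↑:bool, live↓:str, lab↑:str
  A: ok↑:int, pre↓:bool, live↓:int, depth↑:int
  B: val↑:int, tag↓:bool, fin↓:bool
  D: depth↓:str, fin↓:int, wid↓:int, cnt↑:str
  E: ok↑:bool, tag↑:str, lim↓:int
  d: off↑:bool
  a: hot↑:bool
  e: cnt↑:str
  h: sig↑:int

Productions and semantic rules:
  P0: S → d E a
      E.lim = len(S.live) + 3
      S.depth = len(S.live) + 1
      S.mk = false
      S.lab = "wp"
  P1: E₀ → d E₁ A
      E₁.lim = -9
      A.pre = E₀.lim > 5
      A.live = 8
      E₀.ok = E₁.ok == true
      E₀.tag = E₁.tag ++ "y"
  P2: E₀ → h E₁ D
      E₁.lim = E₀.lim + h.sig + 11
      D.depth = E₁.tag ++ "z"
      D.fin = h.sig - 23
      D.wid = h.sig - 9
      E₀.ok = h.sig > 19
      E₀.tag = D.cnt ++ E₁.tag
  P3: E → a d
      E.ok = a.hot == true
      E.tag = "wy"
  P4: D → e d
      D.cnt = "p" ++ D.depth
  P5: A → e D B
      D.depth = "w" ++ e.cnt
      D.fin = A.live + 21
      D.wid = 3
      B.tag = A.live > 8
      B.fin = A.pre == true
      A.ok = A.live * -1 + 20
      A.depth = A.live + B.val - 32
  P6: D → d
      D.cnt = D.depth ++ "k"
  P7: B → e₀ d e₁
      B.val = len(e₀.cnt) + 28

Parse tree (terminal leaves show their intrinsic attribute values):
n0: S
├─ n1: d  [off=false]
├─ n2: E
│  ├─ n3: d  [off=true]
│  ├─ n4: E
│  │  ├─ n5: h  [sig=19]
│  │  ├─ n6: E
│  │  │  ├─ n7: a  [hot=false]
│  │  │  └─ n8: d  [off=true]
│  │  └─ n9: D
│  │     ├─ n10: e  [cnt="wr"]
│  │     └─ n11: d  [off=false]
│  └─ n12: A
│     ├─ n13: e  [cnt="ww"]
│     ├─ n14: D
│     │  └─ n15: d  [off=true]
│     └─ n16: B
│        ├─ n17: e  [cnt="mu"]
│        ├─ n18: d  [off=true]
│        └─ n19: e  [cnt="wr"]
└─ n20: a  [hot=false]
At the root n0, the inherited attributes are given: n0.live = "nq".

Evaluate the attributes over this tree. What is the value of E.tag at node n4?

"pwyzwy"

1. n0.live = "nq"  [given at root]
2. n1.off = false  [terminal]
3. n2.lim = 5  [len(S.live) + 3]
4. n3.off = true  [terminal]
5. n4.lim = -9  [-9]
6. n5.sig = 19  [terminal]
7. n6.lim = 21  [E₀.lim + h.sig + 11]
8. n7.hot = false  [terminal]
9. n8.off = true  [terminal]
10. n6.ok = false  [a.hot == true]
11. n6.tag = "wy"  ["wy"]
12. n9.depth = "wyz"  [E₁.tag ++ "z"]
13. n9.fin = -4  [h.sig - 23]
14. n9.wid = 10  [h.sig - 9]
15. n10.cnt = "wr"  [terminal]
16. n11.off = false  [terminal]
17. n9.cnt = "pwyz"  ["p" ++ D.depth]
18. n4.ok = false  [h.sig > 19]
19. n4.tag = "pwyzwy"  [D.cnt ++ E₁.tag]
20. n12.pre = false  [E₀.lim > 5]
21. n12.live = 8  [8]
22. n13.cnt = "ww"  [terminal]
23. n14.depth = "www"  ["w" ++ e.cnt]
24. n14.fin = 29  [A.live + 21]
25. n14.wid = 3  [3]
26. n15.off = true  [terminal]
27. n14.cnt = "wwwk"  [D.depth ++ "k"]
28. n16.tag = false  [A.live > 8]
29. n16.fin = false  [A.pre == true]
30. n17.cnt = "mu"  [terminal]
31. n18.off = true  [terminal]
32. n19.cnt = "wr"  [terminal]
33. n16.val = 30  [len(e₀.cnt) + 28]
34. n12.ok = 12  [A.live * -1 + 20]
35. n12.depth = 6  [A.live + B.val - 32]
36. n2.ok = false  [E₁.ok == true]
37. n2.tag = "pwyzwyy"  [E₁.tag ++ "y"]
38. n20.hot = false  [terminal]
39. n0.depth = 3  [len(S.live) + 1]
40. n0.mk = false  [false]
41. n0.lab = "wp"  ["wp"]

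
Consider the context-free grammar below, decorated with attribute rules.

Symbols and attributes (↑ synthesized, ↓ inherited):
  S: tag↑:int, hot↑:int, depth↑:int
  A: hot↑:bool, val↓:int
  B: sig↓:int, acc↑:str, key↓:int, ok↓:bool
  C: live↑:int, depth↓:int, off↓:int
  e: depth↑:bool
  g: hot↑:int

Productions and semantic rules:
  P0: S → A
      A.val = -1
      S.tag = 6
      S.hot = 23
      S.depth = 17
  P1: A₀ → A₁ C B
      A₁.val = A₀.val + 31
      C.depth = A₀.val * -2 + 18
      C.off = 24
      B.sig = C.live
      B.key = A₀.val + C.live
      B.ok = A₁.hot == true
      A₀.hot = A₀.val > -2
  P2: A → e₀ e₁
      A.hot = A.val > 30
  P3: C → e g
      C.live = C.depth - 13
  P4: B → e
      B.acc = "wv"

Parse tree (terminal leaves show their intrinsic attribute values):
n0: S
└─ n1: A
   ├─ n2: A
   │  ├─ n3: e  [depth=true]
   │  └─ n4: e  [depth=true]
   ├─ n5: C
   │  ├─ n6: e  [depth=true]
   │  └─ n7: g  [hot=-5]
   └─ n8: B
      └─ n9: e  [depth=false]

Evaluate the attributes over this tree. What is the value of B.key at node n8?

6

1. n1.val = -1  [-1]
2. n2.val = 30  [A₀.val + 31]
3. n3.depth = true  [terminal]
4. n4.depth = true  [terminal]
5. n2.hot = false  [A.val > 30]
6. n5.depth = 20  [A₀.val * -2 + 18]
7. n5.off = 24  [24]
8. n6.depth = true  [terminal]
9. n7.hot = -5  [terminal]
10. n5.live = 7  [C.depth - 13]
11. n8.sig = 7  [C.live]
12. n8.key = 6  [A₀.val + C.live]
13. n8.ok = false  [A₁.hot == true]
14. n9.depth = false  [terminal]
15. n8.acc = "wv"  ["wv"]
16. n1.hot = true  [A₀.val > -2]
17. n0.tag = 6  [6]
18. n0.hot = 23  [23]
19. n0.depth = 17  [17]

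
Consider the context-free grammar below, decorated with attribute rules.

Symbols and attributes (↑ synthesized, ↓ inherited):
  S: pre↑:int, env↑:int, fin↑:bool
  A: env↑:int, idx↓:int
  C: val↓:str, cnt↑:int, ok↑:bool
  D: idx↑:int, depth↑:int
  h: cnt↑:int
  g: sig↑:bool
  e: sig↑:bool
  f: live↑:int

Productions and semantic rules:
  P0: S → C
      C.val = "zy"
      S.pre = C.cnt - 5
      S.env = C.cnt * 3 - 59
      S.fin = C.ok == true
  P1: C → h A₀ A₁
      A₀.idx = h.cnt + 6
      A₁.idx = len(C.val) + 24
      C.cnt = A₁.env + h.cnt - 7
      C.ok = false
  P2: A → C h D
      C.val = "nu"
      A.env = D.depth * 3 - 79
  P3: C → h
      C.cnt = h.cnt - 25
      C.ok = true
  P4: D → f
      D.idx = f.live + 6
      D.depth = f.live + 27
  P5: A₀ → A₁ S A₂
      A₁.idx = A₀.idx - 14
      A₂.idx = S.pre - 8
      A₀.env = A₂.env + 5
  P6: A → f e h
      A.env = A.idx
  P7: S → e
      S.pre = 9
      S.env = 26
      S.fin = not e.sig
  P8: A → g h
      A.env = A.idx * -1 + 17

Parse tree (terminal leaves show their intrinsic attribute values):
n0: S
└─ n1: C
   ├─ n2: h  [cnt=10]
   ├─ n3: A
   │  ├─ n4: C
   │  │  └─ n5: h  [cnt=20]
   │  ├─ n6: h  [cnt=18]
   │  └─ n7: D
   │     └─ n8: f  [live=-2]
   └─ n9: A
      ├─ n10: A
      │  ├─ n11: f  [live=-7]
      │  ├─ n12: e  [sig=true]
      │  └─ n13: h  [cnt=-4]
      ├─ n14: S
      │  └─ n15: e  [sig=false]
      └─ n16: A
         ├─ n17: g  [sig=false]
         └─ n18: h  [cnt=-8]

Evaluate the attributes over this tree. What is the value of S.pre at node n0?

19

1. n1.val = "zy"  ["zy"]
2. n2.cnt = 10  [terminal]
3. n3.idx = 16  [h.cnt + 6]
4. n4.val = "nu"  ["nu"]
5. n5.cnt = 20  [terminal]
6. n4.cnt = -5  [h.cnt - 25]
7. n4.ok = true  [true]
8. n6.cnt = 18  [terminal]
9. n8.live = -2  [terminal]
10. n7.idx = 4  [f.live + 6]
11. n7.depth = 25  [f.live + 27]
12. n3.env = -4  [D.depth * 3 - 79]
13. n9.idx = 26  [len(C.val) + 24]
14. n10.idx = 12  [A₀.idx - 14]
15. n11.live = -7  [terminal]
16. n12.sig = true  [terminal]
17. n13.cnt = -4  [terminal]
18. n10.env = 12  [A.idx]
19. n15.sig = false  [terminal]
20. n14.pre = 9  [9]
21. n14.env = 26  [26]
22. n14.fin = true  [not e.sig]
23. n16.idx = 1  [S.pre - 8]
24. n17.sig = false  [terminal]
25. n18.cnt = -8  [terminal]
26. n16.env = 16  [A.idx * -1 + 17]
27. n9.env = 21  [A₂.env + 5]
28. n1.cnt = 24  [A₁.env + h.cnt - 7]
29. n1.ok = false  [false]
30. n0.pre = 19  [C.cnt - 5]
31. n0.env = 13  [C.cnt * 3 - 59]
32. n0.fin = false  [C.ok == true]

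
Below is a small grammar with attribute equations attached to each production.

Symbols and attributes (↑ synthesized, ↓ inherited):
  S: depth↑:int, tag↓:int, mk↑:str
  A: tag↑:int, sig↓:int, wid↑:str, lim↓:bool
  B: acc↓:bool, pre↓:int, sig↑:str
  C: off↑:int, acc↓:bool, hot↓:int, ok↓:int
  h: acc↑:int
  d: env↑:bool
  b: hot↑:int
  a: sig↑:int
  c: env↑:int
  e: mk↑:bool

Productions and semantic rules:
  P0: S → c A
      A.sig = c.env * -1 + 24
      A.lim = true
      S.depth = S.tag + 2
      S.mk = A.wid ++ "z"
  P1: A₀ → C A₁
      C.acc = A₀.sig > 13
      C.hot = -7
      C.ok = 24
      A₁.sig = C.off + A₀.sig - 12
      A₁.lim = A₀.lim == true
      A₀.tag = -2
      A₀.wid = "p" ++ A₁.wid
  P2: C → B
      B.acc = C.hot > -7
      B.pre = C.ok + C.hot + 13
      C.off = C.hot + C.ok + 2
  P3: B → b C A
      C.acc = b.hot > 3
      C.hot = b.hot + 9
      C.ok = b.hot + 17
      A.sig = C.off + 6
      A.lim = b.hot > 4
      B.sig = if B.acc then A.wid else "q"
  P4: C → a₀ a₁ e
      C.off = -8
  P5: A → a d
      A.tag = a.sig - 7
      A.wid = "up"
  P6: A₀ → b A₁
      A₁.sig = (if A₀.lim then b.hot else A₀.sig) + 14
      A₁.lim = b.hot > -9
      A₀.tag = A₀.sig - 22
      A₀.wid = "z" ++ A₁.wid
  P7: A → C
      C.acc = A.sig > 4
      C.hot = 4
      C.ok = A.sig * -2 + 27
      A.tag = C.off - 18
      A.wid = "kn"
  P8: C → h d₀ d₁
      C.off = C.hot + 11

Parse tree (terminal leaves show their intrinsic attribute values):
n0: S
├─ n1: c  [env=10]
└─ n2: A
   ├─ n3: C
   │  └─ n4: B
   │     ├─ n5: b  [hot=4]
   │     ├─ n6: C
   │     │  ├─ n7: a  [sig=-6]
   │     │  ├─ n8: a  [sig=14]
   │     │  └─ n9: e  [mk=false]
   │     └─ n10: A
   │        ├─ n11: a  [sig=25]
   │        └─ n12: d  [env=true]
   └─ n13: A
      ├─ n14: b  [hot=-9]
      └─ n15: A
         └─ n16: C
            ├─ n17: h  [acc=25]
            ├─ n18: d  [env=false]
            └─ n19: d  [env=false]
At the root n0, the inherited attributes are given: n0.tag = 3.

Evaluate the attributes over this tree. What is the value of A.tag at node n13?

-1

1. n0.tag = 3  [given at root]
2. n1.env = 10  [terminal]
3. n2.sig = 14  [c.env * -1 + 24]
4. n2.lim = true  [true]
5. n3.acc = true  [A₀.sig > 13]
6. n3.hot = -7  [-7]
7. n3.ok = 24  [24]
8. n4.acc = false  [C.hot > -7]
9. n4.pre = 30  [C.ok + C.hot + 13]
10. n5.hot = 4  [terminal]
11. n6.acc = true  [b.hot > 3]
12. n6.hot = 13  [b.hot + 9]
13. n6.ok = 21  [b.hot + 17]
14. n7.sig = -6  [terminal]
15. n8.sig = 14  [terminal]
16. n9.mk = false  [terminal]
17. n6.off = -8  [-8]
18. n10.sig = -2  [C.off + 6]
19. n10.lim = false  [b.hot > 4]
20. n11.sig = 25  [terminal]
21. n12.env = true  [terminal]
22. n10.tag = 18  [a.sig - 7]
23. n10.wid = "up"  ["up"]
24. n4.sig = "q"  [if B.acc then A.wid else "q"]
25. n3.off = 19  [C.hot + C.ok + 2]
26. n13.sig = 21  [C.off + A₀.sig - 12]
27. n13.lim = true  [A₀.lim == true]
28. n14.hot = -9  [terminal]
29. n15.sig = 5  [(if A₀.lim then b.hot else A₀.sig) + 14]
30. n15.lim = false  [b.hot > -9]
31. n16.acc = true  [A.sig > 4]
32. n16.hot = 4  [4]
33. n16.ok = 17  [A.sig * -2 + 27]
34. n17.acc = 25  [terminal]
35. n18.env = false  [terminal]
36. n19.env = false  [terminal]
37. n16.off = 15  [C.hot + 11]
38. n15.tag = -3  [C.off - 18]
39. n15.wid = "kn"  ["kn"]
40. n13.tag = -1  [A₀.sig - 22]
41. n13.wid = "zkn"  ["z" ++ A₁.wid]
42. n2.tag = -2  [-2]
43. n2.wid = "pzkn"  ["p" ++ A₁.wid]
44. n0.depth = 5  [S.tag + 2]
45. n0.mk = "pzknz"  [A.wid ++ "z"]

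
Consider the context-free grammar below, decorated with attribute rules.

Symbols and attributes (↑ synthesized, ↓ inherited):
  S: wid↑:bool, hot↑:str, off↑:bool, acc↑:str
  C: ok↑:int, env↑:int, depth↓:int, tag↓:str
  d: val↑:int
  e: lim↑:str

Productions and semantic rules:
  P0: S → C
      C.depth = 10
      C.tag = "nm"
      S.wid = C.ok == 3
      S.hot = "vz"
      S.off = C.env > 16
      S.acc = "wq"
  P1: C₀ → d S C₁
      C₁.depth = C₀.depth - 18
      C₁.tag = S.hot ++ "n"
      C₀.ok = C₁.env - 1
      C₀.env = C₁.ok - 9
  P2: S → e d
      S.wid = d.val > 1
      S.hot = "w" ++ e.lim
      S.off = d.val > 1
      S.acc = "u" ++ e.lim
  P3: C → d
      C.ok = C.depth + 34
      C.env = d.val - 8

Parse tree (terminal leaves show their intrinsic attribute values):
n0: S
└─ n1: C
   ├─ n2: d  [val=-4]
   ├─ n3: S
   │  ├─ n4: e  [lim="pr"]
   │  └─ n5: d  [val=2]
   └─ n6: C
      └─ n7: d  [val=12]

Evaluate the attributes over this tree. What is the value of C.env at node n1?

17

1. n1.depth = 10  [10]
2. n1.tag = "nm"  ["nm"]
3. n2.val = -4  [terminal]
4. n4.lim = "pr"  [terminal]
5. n5.val = 2  [terminal]
6. n3.wid = true  [d.val > 1]
7. n3.hot = "wpr"  ["w" ++ e.lim]
8. n3.off = true  [d.val > 1]
9. n3.acc = "upr"  ["u" ++ e.lim]
10. n6.depth = -8  [C₀.depth - 18]
11. n6.tag = "wprn"  [S.hot ++ "n"]
12. n7.val = 12  [terminal]
13. n6.ok = 26  [C.depth + 34]
14. n6.env = 4  [d.val - 8]
15. n1.ok = 3  [C₁.env - 1]
16. n1.env = 17  [C₁.ok - 9]
17. n0.wid = true  [C.ok == 3]
18. n0.hot = "vz"  ["vz"]
19. n0.off = true  [C.env > 16]
20. n0.acc = "wq"  ["wq"]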